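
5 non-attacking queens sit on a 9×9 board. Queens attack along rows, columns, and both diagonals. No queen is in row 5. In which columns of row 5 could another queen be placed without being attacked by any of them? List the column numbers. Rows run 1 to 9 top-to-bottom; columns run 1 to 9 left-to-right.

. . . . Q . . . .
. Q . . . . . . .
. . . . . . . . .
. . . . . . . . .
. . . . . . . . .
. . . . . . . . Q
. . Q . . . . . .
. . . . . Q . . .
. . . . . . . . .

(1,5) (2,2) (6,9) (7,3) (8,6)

columns 4, 7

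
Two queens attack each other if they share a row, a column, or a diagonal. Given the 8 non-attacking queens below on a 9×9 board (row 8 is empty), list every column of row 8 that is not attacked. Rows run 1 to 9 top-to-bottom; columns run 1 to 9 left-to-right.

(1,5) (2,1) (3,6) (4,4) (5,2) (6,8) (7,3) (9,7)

(1,5) attacks row 8 at column 5.
(2,1) attacks row 8 at column 1 and diagonals 7.
(3,6) attacks row 8 at column 6 and diagonals 1.
(4,4) attacks row 8 at column 4 and diagonals 8.
(5,2) attacks row 8 at column 2 and diagonals 5.
(6,8) attacks row 8 at column 8 and diagonals 6.
(7,3) attacks row 8 at column 3 and diagonals 2, 4.
(9,7) attacks row 8 at column 7 and diagonals 6, 8.
Attacked columns: {1, 2, 3, 4, 5, 6, 7, 8}. Safe: {9}.

columns 9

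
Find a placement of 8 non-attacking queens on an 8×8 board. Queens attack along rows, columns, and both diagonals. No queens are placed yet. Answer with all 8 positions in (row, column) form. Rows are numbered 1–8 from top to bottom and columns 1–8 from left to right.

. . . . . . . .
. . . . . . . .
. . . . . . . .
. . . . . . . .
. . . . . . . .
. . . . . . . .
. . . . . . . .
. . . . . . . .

Row 1: Safe: 1, 2, 3, 4, 5, 6, 7, 8. Place at column 3.
Row 2: attacked by (1,3)→{2,3,4}. Safe: 1, 5, 6, 7, 8. Place at column 5.
Row 3: attacked by (1,3)→{1,3,5}; (2,5)→{4,5,6}. Safe: 2, 7, 8. Place at column 8.
Row 4: attacked by (1,3)→{3,6}; (2,5)→{3,5,7}; (3,8)→{7,8}. Safe: 1, 2, 4. Place at column 4.
Row 5: attacked by (1,3)→{3,7}; (2,5)→{2,5,8}; (3,8)→{6,8}; (4,4)→{3,4,5}. Safe: 1. Place at column 1.
Row 6: attacked by (1,3)→{3,8}; (2,5)→{1,5}; (3,8)→{5,8}; (4,4)→{2,4,6}; (5,1)→{1,2}. Safe: 7. Place at column 7.
Row 7: attacked by (1,3)→{3}; (2,5)→{5}; (3,8)→{4,8}; (4,4)→{1,4,7}; (5,1)→{1,3}; (6,7)→{6,7,8}. Safe: 2. Place at column 2.
Row 8: attacked by (1,3)→{3}; (2,5)→{5}; (3,8)→{3,8}; (4,4)→{4,8}; (5,1)→{1,4}; (6,7)→{5,7}; (7,2)→{1,2,3}. Safe: 6. Place at column 6.
Columns [3, 5, 8, 4, 1, 7, 2, 6], r−c [-2, -3, -5, 0, 4, -1, 5, 2], r+c [4, 7, 11, 8, 6, 13, 9, 14] are all distinct, so no two queens attack.

(1,3) (2,5) (3,8) (4,4) (5,1) (6,7) (7,2) (8,6)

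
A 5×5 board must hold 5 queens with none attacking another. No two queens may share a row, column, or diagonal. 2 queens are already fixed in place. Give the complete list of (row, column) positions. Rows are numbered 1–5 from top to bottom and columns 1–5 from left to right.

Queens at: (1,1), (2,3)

Row 3: attacked by (1,1)→{1,3}; (2,3)→{2,3,4}. Safe: 5. Place at column 5.
Row 4: attacked by (1,1)→{1,4}; (2,3)→{1,3,5}; (3,5)→{4,5}. Safe: 2. Place at column 2.
Row 5: attacked by (1,1)→{1,5}; (2,3)→{3}; (3,5)→{3,5}; (4,2)→{1,2,3}. Safe: 4. Place at column 4.
Columns [1, 3, 5, 2, 4], r−c [0, -1, -2, 2, 1], r+c [2, 5, 8, 6, 9] are all distinct, so no two queens attack.

(1,1) (2,3) (3,5) (4,2) (5,4)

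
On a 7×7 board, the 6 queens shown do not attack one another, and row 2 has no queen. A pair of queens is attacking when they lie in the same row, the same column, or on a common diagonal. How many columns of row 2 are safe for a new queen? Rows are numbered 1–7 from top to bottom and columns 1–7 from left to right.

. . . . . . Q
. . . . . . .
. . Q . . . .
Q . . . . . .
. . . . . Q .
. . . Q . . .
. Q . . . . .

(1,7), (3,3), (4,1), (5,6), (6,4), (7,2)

(1,7) attacks row 2 at column 7 and diagonals 6.
(3,3) attacks row 2 at column 3 and diagonals 2, 4.
(4,1) attacks row 2 at column 1 and diagonals 3.
(5,6) attacks row 2 at column 6 and diagonals 3.
(6,4) attacks row 2 at column 4.
(7,2) attacks row 2 at column 2 and diagonals 7.
Attacked columns: {1, 2, 3, 4, 6, 7}. Safe: {5}.

1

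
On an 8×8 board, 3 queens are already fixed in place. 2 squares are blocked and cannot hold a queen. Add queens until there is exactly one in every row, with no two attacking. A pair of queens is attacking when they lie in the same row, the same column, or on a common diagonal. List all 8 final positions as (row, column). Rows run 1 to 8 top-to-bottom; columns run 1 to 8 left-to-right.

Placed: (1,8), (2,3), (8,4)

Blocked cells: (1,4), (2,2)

(1,8) (2,3) (3,1) (4,6) (5,2) (6,5) (7,7) (8,4)

Row 3: attacked by (1,8)→{6,8}; (2,3)→{2,3,4}; (8,4)→{4}. Safe: 1, 5, 7. Place at column 1.
Row 4: attacked by (1,8)→{5,8}; (2,3)→{1,3,5}; (3,1)→{1,2}; (8,4)→{4,8}. Safe: 6, 7. Place at column 6.
Row 5: attacked by (1,8)→{4,8}; (2,3)→{3,6}; (3,1)→{1,3}; (4,6)→{5,6,7}; (8,4)→{1,4,7}. Safe: 2. Place at column 2.
Row 6: attacked by (1,8)→{3,8}; (2,3)→{3,7}; (3,1)→{1,4}; (4,6)→{4,6,8}; (5,2)→{1,2,3}; (8,4)→{2,4,6}. Safe: 5. Place at column 5.
Row 7: attacked by (1,8)→{2,8}; (2,3)→{3,8}; (3,1)→{1,5}; (4,6)→{3,6}; (5,2)→{2,4}; (6,5)→{4,5,6}; (8,4)→{3,4,5}. Safe: 7. Place at column 7.
Columns [8, 3, 1, 6, 2, 5, 7, 4], r−c [-7, -1, 2, -2, 3, 1, 0, 4], r+c [9, 5, 4, 10, 7, 11, 14, 12] are all distinct, so no two queens attack.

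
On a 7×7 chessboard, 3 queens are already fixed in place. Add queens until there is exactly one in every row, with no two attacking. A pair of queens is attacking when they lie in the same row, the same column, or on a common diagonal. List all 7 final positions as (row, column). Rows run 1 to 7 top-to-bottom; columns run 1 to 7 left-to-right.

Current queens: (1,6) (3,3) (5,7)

(1,6) (2,1) (3,3) (4,5) (5,7) (6,2) (7,4)

Row 2: attacked by (1,6)→{5,6,7}; (3,3)→{2,3,4}; (5,7)→{4,7}. Safe: 1. Place at column 1.
Row 4: attacked by (1,6)→{3,6}; (2,1)→{1,3}; (3,3)→{2,3,4}; (5,7)→{6,7}. Safe: 5. Place at column 5.
Row 6: attacked by (1,6)→{1,6}; (2,1)→{1,5}; (3,3)→{3,6}; (4,5)→{3,5,7}; (5,7)→{6,7}. Safe: 2, 4. Place at column 2.
Row 7: attacked by (1,6)→{6}; (2,1)→{1,6}; (3,3)→{3,7}; (4,5)→{2,5}; (5,7)→{5,7}; (6,2)→{1,2,3}. Safe: 4. Place at column 4.
Columns [6, 1, 3, 5, 7, 2, 4], r−c [-5, 1, 0, -1, -2, 4, 3], r+c [7, 3, 6, 9, 12, 8, 11] are all distinct, so no two queens attack.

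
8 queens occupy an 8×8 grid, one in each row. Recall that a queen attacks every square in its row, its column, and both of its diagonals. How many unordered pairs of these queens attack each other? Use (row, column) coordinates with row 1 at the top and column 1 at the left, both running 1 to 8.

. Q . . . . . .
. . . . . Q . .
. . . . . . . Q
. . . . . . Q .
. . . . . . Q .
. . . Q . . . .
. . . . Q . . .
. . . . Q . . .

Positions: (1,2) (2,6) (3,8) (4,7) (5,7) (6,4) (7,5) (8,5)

Same column: (4,7)–(5,7) (column 7); (7,5)–(8,5) (column 5).
Same diagonal: (3,8)–(4,7) (|3−4| = |8−7| = 1); (5,7)–(7,5) (|5−7| = |7−5| = 2); (6,4)–(7,5) (|6−7| = |4−5| = 1).
Total attacking pairs: 5.

5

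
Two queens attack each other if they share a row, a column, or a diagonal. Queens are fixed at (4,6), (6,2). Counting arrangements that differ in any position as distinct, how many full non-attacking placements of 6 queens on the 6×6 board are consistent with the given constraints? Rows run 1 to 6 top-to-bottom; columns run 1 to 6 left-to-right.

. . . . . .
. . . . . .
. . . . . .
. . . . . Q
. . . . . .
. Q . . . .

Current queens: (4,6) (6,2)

Branch on row 1: col 1 → 0; col 4 → 0; col 5 → 1.
Sum: 0 + 0 + 1 = 1.

1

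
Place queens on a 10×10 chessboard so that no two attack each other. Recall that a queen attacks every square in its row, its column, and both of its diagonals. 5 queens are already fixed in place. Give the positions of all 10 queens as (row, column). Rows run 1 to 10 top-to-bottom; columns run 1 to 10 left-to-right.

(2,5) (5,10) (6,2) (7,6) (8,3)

(1,8) (2,5) (3,9) (4,1) (5,10) (6,2) (7,6) (8,3) (9,7) (10,4)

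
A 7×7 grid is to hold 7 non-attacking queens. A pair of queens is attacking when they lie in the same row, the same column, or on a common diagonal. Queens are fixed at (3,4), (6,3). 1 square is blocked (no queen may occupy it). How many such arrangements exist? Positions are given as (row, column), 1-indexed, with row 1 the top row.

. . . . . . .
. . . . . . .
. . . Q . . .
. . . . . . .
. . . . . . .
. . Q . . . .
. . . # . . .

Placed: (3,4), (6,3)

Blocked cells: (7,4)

1

Branch on row 1: col 1 → 0; col 5 → 0; col 7 → 1.
Sum: 0 + 0 + 1 = 1.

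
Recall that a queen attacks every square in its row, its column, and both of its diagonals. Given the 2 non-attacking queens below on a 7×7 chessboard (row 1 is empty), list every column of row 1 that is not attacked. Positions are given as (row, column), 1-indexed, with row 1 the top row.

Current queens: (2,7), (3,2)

columns 1, 3, 5

(2,7) attacks row 1 at column 7 and diagonals 6.
(3,2) attacks row 1 at column 2 and diagonals 4.
Attacked columns: {2, 4, 6, 7}. Safe: {1, 3, 5}.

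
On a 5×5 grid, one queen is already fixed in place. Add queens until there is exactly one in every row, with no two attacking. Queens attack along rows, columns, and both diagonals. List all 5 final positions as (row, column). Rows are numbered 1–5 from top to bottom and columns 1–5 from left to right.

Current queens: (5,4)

(1,2) (2,5) (3,3) (4,1) (5,4)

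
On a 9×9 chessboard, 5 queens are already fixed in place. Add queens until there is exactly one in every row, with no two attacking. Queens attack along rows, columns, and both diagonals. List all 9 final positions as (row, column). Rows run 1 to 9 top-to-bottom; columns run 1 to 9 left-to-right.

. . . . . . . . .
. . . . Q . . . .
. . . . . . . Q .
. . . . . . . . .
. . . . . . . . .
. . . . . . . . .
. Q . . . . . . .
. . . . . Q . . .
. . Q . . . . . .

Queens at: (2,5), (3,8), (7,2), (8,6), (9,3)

Row 1: attacked by (2,5)→{4,5,6}; (3,8)→{6,8}; (7,2)→{2,8}; (8,6)→{6}; (9,3)→{3}. Safe: 1, 7, 9. Place at column 9.
Row 4: attacked by (1,9)→{6,9}; (2,5)→{3,5,7}; (3,8)→{7,8,9}; (7,2)→{2,5}; (8,6)→{2,6}; (9,3)→{3,8}. Safe: 1, 4. Place at column 4.
Row 5: attacked by (1,9)→{5,9}; (2,5)→{2,5,8}; (3,8)→{6,8}; (4,4)→{3,4,5}; (7,2)→{2,4}; (8,6)→{3,6,9}; (9,3)→{3,7}. Safe: 1. Place at column 1.
Row 6: attacked by (1,9)→{4,9}; (2,5)→{1,5,9}; (3,8)→{5,8}; (4,4)→{2,4,6}; (5,1)→{1,2}; (7,2)→{1,2,3}; (8,6)→{4,6,8}; (9,3)→{3,6}. Safe: 7. Place at column 7.
Columns [9, 5, 8, 4, 1, 7, 2, 6, 3], r−c [-8, -3, -5, 0, 4, -1, 5, 2, 6], r+c [10, 7, 11, 8, 6, 13, 9, 14, 12] are all distinct, so no two queens attack.

(1,9) (2,5) (3,8) (4,4) (5,1) (6,7) (7,2) (8,6) (9,3)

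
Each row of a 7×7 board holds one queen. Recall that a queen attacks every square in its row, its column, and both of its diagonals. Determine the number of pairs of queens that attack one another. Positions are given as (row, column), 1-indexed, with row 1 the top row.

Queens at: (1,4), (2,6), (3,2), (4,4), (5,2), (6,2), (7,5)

8

Same column: (1,4)–(4,4) (column 4); (3,2)–(5,2) (column 2); (3,2)–(6,2) (column 2); (5,2)–(6,2) (column 2).
Same diagonal: (1,4)–(3,2) (|1−3| = |4−2| = 2); (2,6)–(4,4) (|2−4| = |6−4| = 2); (2,6)–(6,2) (|2−6| = |6−2| = 4); (4,4)–(6,2) (|4−6| = |4−2| = 2).
Total attacking pairs: 8.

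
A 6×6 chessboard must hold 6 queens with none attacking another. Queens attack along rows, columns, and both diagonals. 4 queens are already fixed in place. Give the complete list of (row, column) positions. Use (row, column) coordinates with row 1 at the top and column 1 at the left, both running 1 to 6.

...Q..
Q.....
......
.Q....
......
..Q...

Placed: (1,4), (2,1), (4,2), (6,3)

(1,4) (2,1) (3,5) (4,2) (5,6) (6,3)

Row 3: attacked by (1,4)→{2,4,6}; (2,1)→{1,2}; (4,2)→{1,2,3}; (6,3)→{3,6}. Safe: 5. Place at column 5.
Row 5: attacked by (1,4)→{4}; (2,1)→{1,4}; (3,5)→{3,5}; (4,2)→{1,2,3}; (6,3)→{2,3,4}. Safe: 6. Place at column 6.
Columns [4, 1, 5, 2, 6, 3], r−c [-3, 1, -2, 2, -1, 3], r+c [5, 3, 8, 6, 11, 9] are all distinct, so no two queens attack.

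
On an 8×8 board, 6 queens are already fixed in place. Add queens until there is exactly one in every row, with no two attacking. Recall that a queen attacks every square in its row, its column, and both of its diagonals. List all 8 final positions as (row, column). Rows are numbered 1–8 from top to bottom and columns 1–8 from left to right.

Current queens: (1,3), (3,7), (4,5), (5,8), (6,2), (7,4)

(1,3) (2,1) (3,7) (4,5) (5,8) (6,2) (7,4) (8,6)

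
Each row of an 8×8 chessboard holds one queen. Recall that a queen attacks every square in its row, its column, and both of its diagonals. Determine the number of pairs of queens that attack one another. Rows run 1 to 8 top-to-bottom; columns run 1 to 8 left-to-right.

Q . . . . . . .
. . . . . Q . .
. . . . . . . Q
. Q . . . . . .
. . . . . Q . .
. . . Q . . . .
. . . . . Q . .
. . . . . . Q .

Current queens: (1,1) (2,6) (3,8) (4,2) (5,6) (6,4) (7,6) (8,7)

Same column: (2,6)–(5,6) (column 6); (2,6)–(7,6) (column 6); (5,6)–(7,6) (column 6).
Same diagonal: (3,8)–(5,6) (|3−5| = |8−6| = 2); (4,2)–(6,4) (|4−6| = |2−4| = 2); (7,6)–(8,7) (|7−8| = |6−7| = 1).
Total attacking pairs: 6.

6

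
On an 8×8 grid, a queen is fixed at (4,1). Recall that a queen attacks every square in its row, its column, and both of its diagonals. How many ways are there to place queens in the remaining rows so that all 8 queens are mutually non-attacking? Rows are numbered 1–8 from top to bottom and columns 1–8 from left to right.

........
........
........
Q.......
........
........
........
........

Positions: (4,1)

Branch on row 1: col 2 → 2; col 3 → 4; col 5 → 5; col 6 → 4; col 7 → 2; col 8 → 1.
Sum: 2 + 4 + 5 + 4 + 2 + 1 = 18.

18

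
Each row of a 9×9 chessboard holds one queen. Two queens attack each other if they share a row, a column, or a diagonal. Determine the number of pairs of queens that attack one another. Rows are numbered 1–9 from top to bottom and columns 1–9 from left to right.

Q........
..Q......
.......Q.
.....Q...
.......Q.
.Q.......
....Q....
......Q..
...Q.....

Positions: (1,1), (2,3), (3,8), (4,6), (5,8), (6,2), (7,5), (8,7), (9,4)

2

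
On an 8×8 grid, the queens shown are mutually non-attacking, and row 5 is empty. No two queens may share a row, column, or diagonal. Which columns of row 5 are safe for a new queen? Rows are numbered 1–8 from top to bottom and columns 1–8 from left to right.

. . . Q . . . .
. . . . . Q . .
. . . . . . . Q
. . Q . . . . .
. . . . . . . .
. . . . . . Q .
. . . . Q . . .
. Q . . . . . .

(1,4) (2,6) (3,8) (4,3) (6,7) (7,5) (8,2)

columns 1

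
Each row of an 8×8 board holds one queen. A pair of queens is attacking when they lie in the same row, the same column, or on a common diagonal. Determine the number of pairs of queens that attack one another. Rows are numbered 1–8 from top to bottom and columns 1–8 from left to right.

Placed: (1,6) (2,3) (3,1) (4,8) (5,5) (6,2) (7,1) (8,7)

2

Same column: (3,1)–(7,1) (column 1).
Same diagonal: (6,2)–(7,1) (|6−7| = |2−1| = 1).
Total attacking pairs: 2.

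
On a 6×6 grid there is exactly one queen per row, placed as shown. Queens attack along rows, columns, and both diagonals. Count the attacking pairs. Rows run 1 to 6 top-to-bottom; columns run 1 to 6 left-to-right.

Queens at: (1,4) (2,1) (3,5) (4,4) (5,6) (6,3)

Same column: (1,4)–(4,4) (column 4).
Same diagonal: (3,5)–(4,4) (|3−4| = |5−4| = 1).
Total attacking pairs: 2.

2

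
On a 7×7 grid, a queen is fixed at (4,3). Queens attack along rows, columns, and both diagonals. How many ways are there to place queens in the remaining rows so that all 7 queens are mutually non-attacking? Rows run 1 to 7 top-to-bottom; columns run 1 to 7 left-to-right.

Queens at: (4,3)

4

Branch on row 1: col 1 → 1; col 2 → 1; col 4 → 1; col 5 → 1; col 7 → 0.
Sum: 1 + 1 + 1 + 1 + 0 = 4.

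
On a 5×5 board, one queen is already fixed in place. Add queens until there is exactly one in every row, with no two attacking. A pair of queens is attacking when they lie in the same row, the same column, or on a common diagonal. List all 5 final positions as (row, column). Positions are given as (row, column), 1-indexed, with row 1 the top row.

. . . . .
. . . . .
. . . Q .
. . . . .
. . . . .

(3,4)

(1,3) (2,1) (3,4) (4,2) (5,5)

Row 1: attacked by (3,4)→{2,4}. Safe: 1, 3, 5. Place at column 3.
Row 2: attacked by (1,3)→{2,3,4}; (3,4)→{3,4,5}. Safe: 1. Place at column 1.
Row 4: attacked by (1,3)→{3}; (2,1)→{1,3}; (3,4)→{3,4,5}. Safe: 2. Place at column 2.
Row 5: attacked by (1,3)→{3}; (2,1)→{1,4}; (3,4)→{2,4}; (4,2)→{1,2,3}. Safe: 5. Place at column 5.
Columns [3, 1, 4, 2, 5], r−c [-2, 1, -1, 2, 0], r+c [4, 3, 7, 6, 10] are all distinct, so no two queens attack.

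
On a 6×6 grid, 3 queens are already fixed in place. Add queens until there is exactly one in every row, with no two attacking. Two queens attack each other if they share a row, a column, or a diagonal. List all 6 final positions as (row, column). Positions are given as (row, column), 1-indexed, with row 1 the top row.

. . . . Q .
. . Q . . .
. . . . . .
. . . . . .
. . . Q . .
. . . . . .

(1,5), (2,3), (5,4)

(1,5) (2,3) (3,1) (4,6) (5,4) (6,2)

Row 3: attacked by (1,5)→{3,5}; (2,3)→{2,3,4}; (5,4)→{2,4,6}. Safe: 1. Place at column 1.
Row 4: attacked by (1,5)→{2,5}; (2,3)→{1,3,5}; (3,1)→{1,2}; (5,4)→{3,4,5}. Safe: 6. Place at column 6.
Row 6: attacked by (1,5)→{5}; (2,3)→{3}; (3,1)→{1,4}; (4,6)→{4,6}; (5,4)→{3,4,5}. Safe: 2. Place at column 2.
Columns [5, 3, 1, 6, 4, 2], r−c [-4, -1, 2, -2, 1, 4], r+c [6, 5, 4, 10, 9, 8] are all distinct, so no two queens attack.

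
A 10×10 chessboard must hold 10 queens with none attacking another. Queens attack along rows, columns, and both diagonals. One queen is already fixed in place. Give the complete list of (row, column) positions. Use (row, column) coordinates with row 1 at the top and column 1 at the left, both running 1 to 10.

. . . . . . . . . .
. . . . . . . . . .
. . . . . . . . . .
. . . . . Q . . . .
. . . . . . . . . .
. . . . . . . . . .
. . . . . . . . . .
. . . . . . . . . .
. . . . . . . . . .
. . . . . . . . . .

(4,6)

Row 1: attacked by (4,6)→{3,6,9}. Safe: 1, 2, 4, 5, 7, 8, 10. Place at column 10.
Row 2: attacked by (1,10)→{9,10}; (4,6)→{4,6,8}. Safe: 1, 2, 3, 5, 7. Place at column 1.
Row 3: attacked by (1,10)→{8,10}; (2,1)→{1,2}; (4,6)→{5,6,7}. Safe: 3, 4, 9. Place at column 4.
Row 5: attacked by (1,10)→{6,10}; (2,1)→{1,4}; (3,4)→{2,4,6}; (4,6)→{5,6,7}. Safe: 3, 8, 9. Place at column 3.
Row 6: attacked by (1,10)→{5,10}; (2,1)→{1,5}; (3,4)→{1,4,7}; (4,6)→{4,6,8}; (5,3)→{2,3,4}. Safe: 9. Place at column 9.
Row 7: attacked by (1,10)→{4,10}; (2,1)→{1,6}; (3,4)→{4,8}; (4,6)→{3,6,9}; (5,3)→{1,3,5}; (6,9)→{8,9,10}. Safe: 2, 7. Place at column 2.
Row 8: attacked by (1,10)→{3,10}; (2,1)→{1,7}; (3,4)→{4,9}; (4,6)→{2,6,10}; (5,3)→{3,6}; (6,9)→{7,9}; (7,2)→{1,2,3}. Safe: 5, 8. Place at column 8.
Row 9: attacked by (1,10)→{2,10}; (2,1)→{1,8}; (3,4)→{4,10}; (4,6)→{1,6}; (5,3)→{3,7}; (6,9)→{6,9}; (7,2)→{2,4}; (8,8)→{7,8,9}. Safe: 5. Place at column 5.
Row 10: attacked by (1,10)→{1,10}; (2,1)→{1,9}; (3,4)→{4}; (4,6)→{6}; (5,3)→{3,8}; (6,9)→{5,9}; (7,2)→{2,5}; (8,8)→{6,8,10}; (9,5)→{4,5,6}. Safe: 7. Place at column 7.
Columns [10, 1, 4, 6, 3, 9, 2, 8, 5, 7], r−c [-9, 1, -1, -2, 2, -3, 5, 0, 4, 3], r+c [11, 3, 7, 10, 8, 15, 9, 16, 14, 17] are all distinct, so no two queens attack.

(1,10) (2,1) (3,4) (4,6) (5,3) (6,9) (7,2) (8,8) (9,5) (10,7)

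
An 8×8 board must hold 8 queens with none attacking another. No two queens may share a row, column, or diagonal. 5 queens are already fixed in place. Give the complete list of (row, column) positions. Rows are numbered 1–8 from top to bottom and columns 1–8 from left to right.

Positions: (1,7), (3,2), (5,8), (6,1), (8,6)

(1,7) (2,4) (3,2) (4,5) (5,8) (6,1) (7,3) (8,6)

Row 2: attacked by (1,7)→{6,7,8}; (3,2)→{1,2,3}; (5,8)→{5,8}; (6,1)→{1,5}; (8,6)→{6}. Safe: 4. Place at column 4.
Row 4: attacked by (1,7)→{4,7}; (2,4)→{2,4,6}; (3,2)→{1,2,3}; (5,8)→{7,8}; (6,1)→{1,3}; (8,6)→{2,6}. Safe: 5. Place at column 5.
Row 7: attacked by (1,7)→{1,7}; (2,4)→{4}; (3,2)→{2,6}; (4,5)→{2,5,8}; (5,8)→{6,8}; (6,1)→{1,2}; (8,6)→{5,6,7}. Safe: 3. Place at column 3.
Columns [7, 4, 2, 5, 8, 1, 3, 6], r−c [-6, -2, 1, -1, -3, 5, 4, 2], r+c [8, 6, 5, 9, 13, 7, 10, 14] are all distinct, so no two queens attack.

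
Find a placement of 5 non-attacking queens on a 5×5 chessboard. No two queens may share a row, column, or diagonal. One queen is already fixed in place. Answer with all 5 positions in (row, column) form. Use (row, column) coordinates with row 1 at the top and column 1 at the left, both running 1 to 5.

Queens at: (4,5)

Row 1: attacked by (4,5)→{2,5}. Safe: 1, 3, 4. Place at column 1.
Row 2: attacked by (1,1)→{1,2}; (4,5)→{3,5}. Safe: 4. Place at column 4.
Row 3: attacked by (1,1)→{1,3}; (2,4)→{3,4,5}; (4,5)→{4,5}. Safe: 2. Place at column 2.
Row 5: attacked by (1,1)→{1,5}; (2,4)→{1,4}; (3,2)→{2,4}; (4,5)→{4,5}. Safe: 3. Place at column 3.
Columns [1, 4, 2, 5, 3], r−c [0, -2, 1, -1, 2], r+c [2, 6, 5, 9, 8] are all distinct, so no two queens attack.

(1,1) (2,4) (3,2) (4,5) (5,3)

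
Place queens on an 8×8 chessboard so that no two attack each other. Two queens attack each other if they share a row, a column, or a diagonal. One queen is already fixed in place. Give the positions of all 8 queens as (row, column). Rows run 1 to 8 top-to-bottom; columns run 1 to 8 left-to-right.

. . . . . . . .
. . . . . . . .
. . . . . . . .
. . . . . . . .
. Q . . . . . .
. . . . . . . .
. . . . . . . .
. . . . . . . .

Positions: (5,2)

Row 1: attacked by (5,2)→{2,6}. Safe: 1, 3, 4, 5, 7, 8. Place at column 5.
Row 2: attacked by (1,5)→{4,5,6}; (5,2)→{2,5}. Safe: 1, 3, 7, 8. Place at column 1.
Row 3: attacked by (1,5)→{3,5,7}; (2,1)→{1,2}; (5,2)→{2,4}. Safe: 6, 8. Place at column 8.
Row 4: attacked by (1,5)→{2,5,8}; (2,1)→{1,3}; (3,8)→{7,8}; (5,2)→{1,2,3}. Safe: 4, 6. Place at column 4.
Row 6: attacked by (1,5)→{5}; (2,1)→{1,5}; (3,8)→{5,8}; (4,4)→{2,4,6}; (5,2)→{1,2,3}. Safe: 7. Place at column 7.
Row 7: attacked by (1,5)→{5}; (2,1)→{1,6}; (3,8)→{4,8}; (4,4)→{1,4,7}; (5,2)→{2,4}; (6,7)→{6,7,8}. Safe: 3. Place at column 3.
Row 8: attacked by (1,5)→{5}; (2,1)→{1,7}; (3,8)→{3,8}; (4,4)→{4,8}; (5,2)→{2,5}; (6,7)→{5,7}; (7,3)→{2,3,4}. Safe: 6. Place at column 6.
Columns [5, 1, 8, 4, 2, 7, 3, 6], r−c [-4, 1, -5, 0, 3, -1, 4, 2], r+c [6, 3, 11, 8, 7, 13, 10, 14] are all distinct, so no two queens attack.

(1,5) (2,1) (3,8) (4,4) (5,2) (6,7) (7,3) (8,6)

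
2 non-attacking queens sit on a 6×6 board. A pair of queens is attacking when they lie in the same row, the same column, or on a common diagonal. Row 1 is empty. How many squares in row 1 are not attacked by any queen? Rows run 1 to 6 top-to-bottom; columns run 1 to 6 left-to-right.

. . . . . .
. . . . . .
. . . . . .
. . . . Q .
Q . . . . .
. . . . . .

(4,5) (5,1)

(4,5) attacks row 1 at column 5 and diagonals 2.
(5,1) attacks row 1 at column 1 and diagonals 5.
Attacked columns: {1, 2, 5}. Safe: {3, 4, 6}.

3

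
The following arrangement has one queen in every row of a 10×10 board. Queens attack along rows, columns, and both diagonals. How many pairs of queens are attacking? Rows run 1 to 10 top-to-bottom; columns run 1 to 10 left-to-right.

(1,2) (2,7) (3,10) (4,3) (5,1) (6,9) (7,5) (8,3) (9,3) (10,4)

5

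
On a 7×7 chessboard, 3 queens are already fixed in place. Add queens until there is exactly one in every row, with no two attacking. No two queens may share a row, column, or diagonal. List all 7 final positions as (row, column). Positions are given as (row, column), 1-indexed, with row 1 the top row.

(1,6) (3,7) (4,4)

(1,6) (2,3) (3,7) (4,4) (5,1) (6,5) (7,2)

Row 2: attacked by (1,6)→{5,6,7}; (3,7)→{6,7}; (4,4)→{2,4,6}. Safe: 1, 3. Place at column 3.
Row 5: attacked by (1,6)→{2,6}; (2,3)→{3,6}; (3,7)→{5,7}; (4,4)→{3,4,5}. Safe: 1. Place at column 1.
Row 6: attacked by (1,6)→{1,6}; (2,3)→{3,7}; (3,7)→{4,7}; (4,4)→{2,4,6}; (5,1)→{1,2}. Safe: 5. Place at column 5.
Row 7: attacked by (1,6)→{6}; (2,3)→{3}; (3,7)→{3,7}; (4,4)→{1,4,7}; (5,1)→{1,3}; (6,5)→{4,5,6}. Safe: 2. Place at column 2.
Columns [6, 3, 7, 4, 1, 5, 2], r−c [-5, -1, -4, 0, 4, 1, 5], r+c [7, 5, 10, 8, 6, 11, 9] are all distinct, so no two queens attack.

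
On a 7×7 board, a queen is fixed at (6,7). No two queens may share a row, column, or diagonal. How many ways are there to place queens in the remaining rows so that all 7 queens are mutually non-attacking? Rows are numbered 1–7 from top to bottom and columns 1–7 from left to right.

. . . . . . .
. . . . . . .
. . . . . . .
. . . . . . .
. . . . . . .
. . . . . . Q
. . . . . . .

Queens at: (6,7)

7

Branch on row 1: col 1 → 1; col 3 → 2; col 4 → 2; col 5 → 1; col 6 → 1.
Sum: 1 + 2 + 2 + 1 + 1 = 7.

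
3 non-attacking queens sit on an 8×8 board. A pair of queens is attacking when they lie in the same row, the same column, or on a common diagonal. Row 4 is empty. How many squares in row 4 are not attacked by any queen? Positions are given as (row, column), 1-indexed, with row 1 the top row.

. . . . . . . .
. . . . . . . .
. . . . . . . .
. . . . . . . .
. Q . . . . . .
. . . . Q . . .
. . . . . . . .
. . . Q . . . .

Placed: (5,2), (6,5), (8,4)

1

(5,2) attacks row 4 at column 2 and diagonals 1, 3.
(6,5) attacks row 4 at column 5 and diagonals 3, 7.
(8,4) attacks row 4 at column 4 and diagonals 8.
Attacked columns: {1, 2, 3, 4, 5, 7, 8}. Safe: {6}.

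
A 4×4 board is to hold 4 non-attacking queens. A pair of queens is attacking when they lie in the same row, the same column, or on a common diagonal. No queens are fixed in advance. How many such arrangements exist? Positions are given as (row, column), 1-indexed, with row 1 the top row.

2

Branch on row 1: col 1 → 0; col 2 → 1; col 3 → 1; col 4 → 0.
Sum: 0 + 1 + 1 + 0 = 2.
(This is the classic 4-queens count.)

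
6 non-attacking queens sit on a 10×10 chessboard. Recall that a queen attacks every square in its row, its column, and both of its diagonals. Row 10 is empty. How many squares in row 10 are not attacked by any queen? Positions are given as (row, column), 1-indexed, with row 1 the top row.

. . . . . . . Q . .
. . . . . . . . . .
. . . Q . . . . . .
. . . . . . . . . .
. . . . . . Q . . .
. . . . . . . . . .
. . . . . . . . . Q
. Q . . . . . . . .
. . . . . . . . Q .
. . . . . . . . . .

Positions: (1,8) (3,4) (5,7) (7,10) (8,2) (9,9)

(1,8) attacks row 10 at column 8.
(3,4) attacks row 10 at column 4.
(5,7) attacks row 10 at column 7 and diagonals 2.
(7,10) attacks row 10 at column 10 and diagonals 7.
(8,2) attacks row 10 at column 2 and diagonals 4.
(9,9) attacks row 10 at column 9 and diagonals 8, 10.
Attacked columns: {2, 4, 7, 8, 9, 10}. Safe: {1, 3, 5, 6}.

4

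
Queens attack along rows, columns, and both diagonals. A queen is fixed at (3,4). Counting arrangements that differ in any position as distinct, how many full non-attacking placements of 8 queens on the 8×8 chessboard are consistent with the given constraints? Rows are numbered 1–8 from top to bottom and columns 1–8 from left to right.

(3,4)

Branch on row 1: col 1 → 1; col 3 → 3; col 5 → 6; col 7 → 1; col 8 → 1.
Sum: 1 + 3 + 6 + 1 + 1 = 12.

12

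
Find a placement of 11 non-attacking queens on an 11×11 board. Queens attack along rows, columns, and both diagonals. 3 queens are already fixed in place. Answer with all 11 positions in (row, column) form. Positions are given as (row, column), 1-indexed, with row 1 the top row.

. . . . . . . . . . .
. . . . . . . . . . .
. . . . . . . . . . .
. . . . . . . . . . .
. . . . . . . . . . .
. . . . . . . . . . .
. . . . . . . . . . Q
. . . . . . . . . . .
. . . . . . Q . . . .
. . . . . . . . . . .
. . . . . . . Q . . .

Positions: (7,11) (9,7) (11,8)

(1,1) (2,5) (3,9) (4,6) (5,10) (6,2) (7,11) (8,3) (9,7) (10,4) (11,8)

Row 1: attacked by (7,11)→{5,11}; (9,7)→{7}; (11,8)→{8}. Safe: 1, 2, 3, 4, 6, 9, 10. Place at column 1.
Row 2: attacked by (1,1)→{1,2}; (7,11)→{6,11}; (9,7)→{7}; (11,8)→{8}. Safe: 3, 4, 5, 9, 10. Place at column 5.
Row 3: attacked by (1,1)→{1,3}; (2,5)→{4,5,6}; (7,11)→{7,11}; (9,7)→{1,7}; (11,8)→{8}. Safe: 2, 9, 10. Place at column 9.
Row 4: attacked by (1,1)→{1,4}; (2,5)→{3,5,7}; (3,9)→{8,9,10}; (7,11)→{8,11}; (9,7)→{2,7}; (11,8)→{1,8}. Safe: 6. Place at column 6.
Row 5: attacked by (1,1)→{1,5}; (2,5)→{2,5,8}; (3,9)→{7,9,11}; (4,6)→{5,6,7}; (7,11)→{9,11}; (9,7)→{3,7,11}; (11,8)→{2,8}. Safe: 4, 10. Place at column 10.
Row 6: attacked by (1,1)→{1,6}; (2,5)→{1,5,9}; (3,9)→{6,9}; (4,6)→{4,6,8}; (5,10)→{9,10,11}; (7,11)→{10,11}; (9,7)→{4,7,10}; (11,8)→{3,8}. Safe: 2. Place at column 2.
Row 8: attacked by (1,1)→{1,8}; (2,5)→{5,11}; (3,9)→{4,9}; (4,6)→{2,6,10}; (5,10)→{7,10}; (6,2)→{2,4}; (7,11)→{10,11}; (9,7)→{6,7,8}; (11,8)→{5,8,11}. Safe: 3. Place at column 3.
Row 10: attacked by (1,1)→{1,10}; (2,5)→{5}; (3,9)→{2,9}; (4,6)→{6}; (5,10)→{5,10}; (6,2)→{2,6}; (7,11)→{8,11}; (8,3)→{1,3,5}; (9,7)→{6,7,8}; (11,8)→{7,8,9}. Safe: 4. Place at column 4.
Columns [1, 5, 9, 6, 10, 2, 11, 3, 7, 4, 8], r−c [0, -3, -6, -2, -5, 4, -4, 5, 2, 6, 3], r+c [2, 7, 12, 10, 15, 8, 18, 11, 16, 14, 19] are all distinct, so no two queens attack.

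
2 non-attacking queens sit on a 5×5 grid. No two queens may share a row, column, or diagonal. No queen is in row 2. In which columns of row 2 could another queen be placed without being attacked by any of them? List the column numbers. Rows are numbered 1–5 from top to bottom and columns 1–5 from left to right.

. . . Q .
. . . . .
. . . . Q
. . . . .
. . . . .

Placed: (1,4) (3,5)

(1,4) attacks row 2 at column 4 and diagonals 3, 5.
(3,5) attacks row 2 at column 5 and diagonals 4.
Attacked columns: {3, 4, 5}. Safe: {1, 2}.

columns 1, 2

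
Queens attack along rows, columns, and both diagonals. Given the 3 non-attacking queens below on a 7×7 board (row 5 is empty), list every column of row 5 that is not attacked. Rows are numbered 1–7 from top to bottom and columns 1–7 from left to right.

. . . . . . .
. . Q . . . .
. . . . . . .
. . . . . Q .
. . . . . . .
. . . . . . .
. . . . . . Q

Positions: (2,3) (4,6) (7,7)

(2,3) attacks row 5 at column 3 and diagonals 6.
(4,6) attacks row 5 at column 6 and diagonals 5, 7.
(7,7) attacks row 5 at column 7 and diagonals 5.
Attacked columns: {3, 5, 6, 7}. Safe: {1, 2, 4}.

columns 1, 2, 4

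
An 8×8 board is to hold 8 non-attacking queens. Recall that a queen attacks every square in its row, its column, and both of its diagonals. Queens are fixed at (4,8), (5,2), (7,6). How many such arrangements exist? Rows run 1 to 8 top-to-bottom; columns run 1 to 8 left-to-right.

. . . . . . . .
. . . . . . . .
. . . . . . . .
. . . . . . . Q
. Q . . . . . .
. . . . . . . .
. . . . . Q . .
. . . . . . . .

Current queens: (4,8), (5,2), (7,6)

1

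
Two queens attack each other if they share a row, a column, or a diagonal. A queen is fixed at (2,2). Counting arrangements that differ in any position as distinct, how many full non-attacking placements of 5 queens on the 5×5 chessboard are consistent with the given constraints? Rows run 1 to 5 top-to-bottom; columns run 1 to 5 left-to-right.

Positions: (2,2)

Branch on row 1: col 4 → 1; col 5 → 1.
Sum: 1 + 1 = 2.

2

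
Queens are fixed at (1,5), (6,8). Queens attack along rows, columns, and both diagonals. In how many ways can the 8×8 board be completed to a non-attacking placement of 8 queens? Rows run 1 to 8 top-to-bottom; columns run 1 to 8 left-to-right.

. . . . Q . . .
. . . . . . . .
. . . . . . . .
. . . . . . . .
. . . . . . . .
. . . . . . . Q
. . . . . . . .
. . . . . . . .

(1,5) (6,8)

4

Branch on row 2: col 1 → 0; col 2 → 1; col 3 → 1; col 7 → 2.
Sum: 0 + 1 + 1 + 2 = 4.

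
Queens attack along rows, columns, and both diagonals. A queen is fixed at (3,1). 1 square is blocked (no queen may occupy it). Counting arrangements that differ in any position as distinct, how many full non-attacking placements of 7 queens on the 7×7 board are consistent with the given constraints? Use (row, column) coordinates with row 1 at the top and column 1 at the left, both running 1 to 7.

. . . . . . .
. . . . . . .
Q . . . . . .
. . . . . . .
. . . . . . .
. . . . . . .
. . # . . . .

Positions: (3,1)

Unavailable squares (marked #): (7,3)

5

Branch on row 1: col 2 → 2; col 4 → 1; col 5 → 1; col 6 → 1; col 7 → 0.
Sum: 2 + 1 + 1 + 1 + 0 = 5.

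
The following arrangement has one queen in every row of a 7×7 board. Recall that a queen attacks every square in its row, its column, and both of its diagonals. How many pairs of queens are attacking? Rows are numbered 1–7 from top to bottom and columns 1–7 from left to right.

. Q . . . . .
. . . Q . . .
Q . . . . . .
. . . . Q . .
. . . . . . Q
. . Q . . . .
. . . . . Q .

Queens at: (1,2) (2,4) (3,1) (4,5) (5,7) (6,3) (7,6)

3

Same diagonal: (1,2)–(4,5) (|1−4| = |2−5| = 3); (2,4)–(5,7) (|2−5| = |4−7| = 3); (4,5)–(6,3) (|4−6| = |5−3| = 2).
Total attacking pairs: 3.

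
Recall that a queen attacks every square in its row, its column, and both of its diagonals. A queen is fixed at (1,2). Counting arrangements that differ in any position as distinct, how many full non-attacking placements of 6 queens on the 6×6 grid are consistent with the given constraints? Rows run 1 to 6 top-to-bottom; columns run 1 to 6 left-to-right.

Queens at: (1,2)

1

Branch on row 2: col 4 → 1; col 5 → 0; col 6 → 0.
Sum: 1 + 0 + 0 = 1.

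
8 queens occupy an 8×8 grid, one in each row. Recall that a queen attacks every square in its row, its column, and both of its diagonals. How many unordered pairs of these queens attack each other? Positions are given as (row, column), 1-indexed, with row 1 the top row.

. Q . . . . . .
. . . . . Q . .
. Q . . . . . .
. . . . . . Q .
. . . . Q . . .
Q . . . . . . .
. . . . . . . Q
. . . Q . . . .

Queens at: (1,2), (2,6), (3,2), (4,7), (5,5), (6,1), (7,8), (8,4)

Same column: (1,2)–(3,2) (column 2).
Same diagonal: (1,2)–(7,8) (|1−7| = |2−8| = 6).
Total attacking pairs: 2.

2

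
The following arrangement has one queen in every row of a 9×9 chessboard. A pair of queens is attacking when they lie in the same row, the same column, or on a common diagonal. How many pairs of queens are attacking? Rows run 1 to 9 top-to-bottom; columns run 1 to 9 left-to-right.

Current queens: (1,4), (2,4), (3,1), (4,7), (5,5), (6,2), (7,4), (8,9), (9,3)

5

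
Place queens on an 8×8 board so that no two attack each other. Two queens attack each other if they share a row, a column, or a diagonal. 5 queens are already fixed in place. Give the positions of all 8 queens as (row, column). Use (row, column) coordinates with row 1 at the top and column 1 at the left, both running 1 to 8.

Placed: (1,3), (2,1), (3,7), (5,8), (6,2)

Row 4: attacked by (1,3)→{3,6}; (2,1)→{1,3}; (3,7)→{6,7,8}; (5,8)→{7,8}; (6,2)→{2,4}. Safe: 5. Place at column 5.
Row 7: attacked by (1,3)→{3}; (2,1)→{1,6}; (3,7)→{3,7}; (4,5)→{2,5,8}; (5,8)→{6,8}; (6,2)→{1,2,3}. Safe: 4. Place at column 4.
Row 8: attacked by (1,3)→{3}; (2,1)→{1,7}; (3,7)→{2,7}; (4,5)→{1,5}; (5,8)→{5,8}; (6,2)→{2,4}; (7,4)→{3,4,5}. Safe: 6. Place at column 6.
Columns [3, 1, 7, 5, 8, 2, 4, 6], r−c [-2, 1, -4, -1, -3, 4, 3, 2], r+c [4, 3, 10, 9, 13, 8, 11, 14] are all distinct, so no two queens attack.

(1,3) (2,1) (3,7) (4,5) (5,8) (6,2) (7,4) (8,6)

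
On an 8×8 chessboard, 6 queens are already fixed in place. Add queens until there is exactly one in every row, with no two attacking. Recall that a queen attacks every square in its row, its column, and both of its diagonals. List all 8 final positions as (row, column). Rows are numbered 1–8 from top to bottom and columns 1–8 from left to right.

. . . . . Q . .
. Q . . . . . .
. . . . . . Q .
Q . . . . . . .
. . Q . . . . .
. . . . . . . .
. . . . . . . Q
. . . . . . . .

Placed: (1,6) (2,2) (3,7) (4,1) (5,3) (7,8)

(1,6) (2,2) (3,7) (4,1) (5,3) (6,5) (7,8) (8,4)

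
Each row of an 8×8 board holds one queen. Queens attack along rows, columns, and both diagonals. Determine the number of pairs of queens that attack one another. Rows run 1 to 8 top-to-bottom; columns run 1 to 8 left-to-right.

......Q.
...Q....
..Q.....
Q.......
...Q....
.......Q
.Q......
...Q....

6

Same column: (2,4)–(5,4) (column 4); (2,4)–(8,4) (column 4); (5,4)–(8,4) (column 4).
Same diagonal: (2,4)–(3,3) (|2−3| = |4−3| = 1); (2,4)–(6,8) (|2−6| = |4−8| = 4); (5,4)–(7,2) (|5−7| = |4−2| = 2).
Total attacking pairs: 6.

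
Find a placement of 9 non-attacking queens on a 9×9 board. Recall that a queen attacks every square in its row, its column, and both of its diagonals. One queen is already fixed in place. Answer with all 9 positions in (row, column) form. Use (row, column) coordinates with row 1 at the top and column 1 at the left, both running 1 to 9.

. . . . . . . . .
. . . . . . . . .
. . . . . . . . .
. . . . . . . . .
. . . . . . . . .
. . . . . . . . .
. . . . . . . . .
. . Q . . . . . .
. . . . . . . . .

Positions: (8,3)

(1,9) (2,7) (3,2) (4,4) (5,1) (6,8) (7,5) (8,3) (9,6)

Row 1: attacked by (8,3)→{3}. Safe: 1, 2, 4, 5, 6, 7, 8, 9. Place at column 9.
Row 2: attacked by (1,9)→{8,9}; (8,3)→{3,9}. Safe: 1, 2, 4, 5, 6, 7. Place at column 7.
Row 3: attacked by (1,9)→{7,9}; (2,7)→{6,7,8}; (8,3)→{3,8}. Safe: 1, 2, 4, 5. Place at column 2.
Row 4: attacked by (1,9)→{6,9}; (2,7)→{5,7,9}; (3,2)→{1,2,3}; (8,3)→{3,7}. Safe: 4, 8. Place at column 4.
Row 5: attacked by (1,9)→{5,9}; (2,7)→{4,7}; (3,2)→{2,4}; (4,4)→{3,4,5}; (8,3)→{3,6}. Safe: 1, 8. Place at column 1.
Row 6: attacked by (1,9)→{4,9}; (2,7)→{3,7}; (3,2)→{2,5}; (4,4)→{2,4,6}; (5,1)→{1,2}; (8,3)→{1,3,5}. Safe: 8. Place at column 8.
Row 7: attacked by (1,9)→{3,9}; (2,7)→{2,7}; (3,2)→{2,6}; (4,4)→{1,4,7}; (5,1)→{1,3}; (6,8)→{7,8,9}; (8,3)→{2,3,4}. Safe: 5. Place at column 5.
Row 9: attacked by (1,9)→{1,9}; (2,7)→{7}; (3,2)→{2,8}; (4,4)→{4,9}; (5,1)→{1,5}; (6,8)→{5,8}; (7,5)→{3,5,7}; (8,3)→{2,3,4}. Safe: 6. Place at column 6.
Columns [9, 7, 2, 4, 1, 8, 5, 3, 6], r−c [-8, -5, 1, 0, 4, -2, 2, 5, 3], r+c [10, 9, 5, 8, 6, 14, 12, 11, 15] are all distinct, so no two queens attack.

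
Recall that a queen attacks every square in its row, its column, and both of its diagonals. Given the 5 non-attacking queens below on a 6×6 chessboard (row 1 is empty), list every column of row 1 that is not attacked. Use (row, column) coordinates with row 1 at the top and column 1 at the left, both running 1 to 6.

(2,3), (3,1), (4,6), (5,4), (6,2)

(2,3) attacks row 1 at column 3 and diagonals 2, 4.
(3,1) attacks row 1 at column 1 and diagonals 3.
(4,6) attacks row 1 at column 6 and diagonals 3.
(5,4) attacks row 1 at column 4.
(6,2) attacks row 1 at column 2.
Attacked columns: {1, 2, 3, 4, 6}. Safe: {5}.

columns 5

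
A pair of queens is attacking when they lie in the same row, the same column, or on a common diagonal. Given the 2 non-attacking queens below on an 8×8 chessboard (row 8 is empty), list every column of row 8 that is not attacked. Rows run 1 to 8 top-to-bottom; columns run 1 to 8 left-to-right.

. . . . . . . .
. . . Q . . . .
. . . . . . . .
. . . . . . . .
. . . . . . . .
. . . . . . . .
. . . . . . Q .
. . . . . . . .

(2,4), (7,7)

columns 1, 2, 3, 5

(2,4) attacks row 8 at column 4.
(7,7) attacks row 8 at column 7 and diagonals 6, 8.
Attacked columns: {4, 6, 7, 8}. Safe: {1, 2, 3, 5}.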